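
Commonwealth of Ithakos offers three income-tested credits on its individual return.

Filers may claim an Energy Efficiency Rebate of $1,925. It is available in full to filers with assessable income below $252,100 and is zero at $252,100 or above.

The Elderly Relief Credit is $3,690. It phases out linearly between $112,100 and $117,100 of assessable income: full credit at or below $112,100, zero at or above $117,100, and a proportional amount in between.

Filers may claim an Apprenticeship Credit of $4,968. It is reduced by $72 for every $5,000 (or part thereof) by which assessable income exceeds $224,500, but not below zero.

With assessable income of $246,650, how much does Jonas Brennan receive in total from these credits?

$6,533

Energy Efficiency Rebate: $246,650 is below the $252,100 cutoff, so the full $1,925 applies.
Elderly Relief Credit: $246,650 is at or above $117,100, so the credit is $0.
Apprenticeship Credit: income exceeds $224,500 by $22,150, which is 5 full-or-partial $5,000 increments; reduction = 5 × $72 = $360, leaving $4,608.
Total: $1,925 + $0 + $4,608 = $6,533.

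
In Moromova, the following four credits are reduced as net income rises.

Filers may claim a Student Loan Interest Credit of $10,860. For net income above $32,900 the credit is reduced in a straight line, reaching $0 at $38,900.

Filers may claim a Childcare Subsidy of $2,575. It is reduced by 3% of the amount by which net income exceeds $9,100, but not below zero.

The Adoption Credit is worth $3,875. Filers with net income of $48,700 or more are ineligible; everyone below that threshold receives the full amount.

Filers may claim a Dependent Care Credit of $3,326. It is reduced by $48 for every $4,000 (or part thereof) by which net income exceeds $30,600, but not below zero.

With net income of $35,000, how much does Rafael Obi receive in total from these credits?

$15,962

Student Loan Interest Credit: $35,000 is $2,100 into a $6,000 phase-out range, leaving 3,900/6,000 of the credit: $10,860 × 3,900/6,000 = $7,059.
Childcare Subsidy: 3% of the $25,900 excess over $9,100 is $777; credit = $2,575 − $777 = $1,798.
Adoption Credit: $35,000 is below the $48,700 cutoff, so the full $3,875 applies.
Dependent Care Credit: income exceeds $30,600 by $4,400, which is 2 full-or-partial $4,000 increments; reduction = 2 × $48 = $96, leaving $3,230.
Total: $7,059 + $1,798 + $3,875 + $3,230 = $15,962.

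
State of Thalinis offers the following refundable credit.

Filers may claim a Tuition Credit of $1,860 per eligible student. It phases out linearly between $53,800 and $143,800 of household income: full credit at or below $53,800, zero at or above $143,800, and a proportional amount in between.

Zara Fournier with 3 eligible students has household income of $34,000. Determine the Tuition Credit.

Tuition Credit: base = 3 × $1,860 = $5,580. $34,000 is at or below the $53,800 threshold, so the full $5,580 applies.

$5,580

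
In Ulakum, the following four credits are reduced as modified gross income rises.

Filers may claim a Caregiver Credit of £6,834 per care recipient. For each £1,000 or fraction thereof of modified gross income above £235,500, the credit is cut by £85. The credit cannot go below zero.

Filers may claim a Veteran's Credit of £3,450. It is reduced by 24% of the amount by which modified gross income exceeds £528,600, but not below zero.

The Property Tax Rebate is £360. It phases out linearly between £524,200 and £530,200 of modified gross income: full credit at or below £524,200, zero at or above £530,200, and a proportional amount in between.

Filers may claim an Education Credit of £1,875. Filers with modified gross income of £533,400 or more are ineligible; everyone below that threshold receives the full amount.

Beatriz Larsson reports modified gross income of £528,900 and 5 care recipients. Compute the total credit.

£14,511

Caregiver Credit: base = 5 × £6,834 = £34,170. income exceeds £235,500 by £293,400, which is 294 full-or-partial £1,000 increments; reduction = 294 × £85 = £24,990, leaving £9,180.
Veteran's Credit: 24% of the £300 excess over £528,600 is £72; credit = £3,450 − £72 = £3,378.
Property Tax Rebate: £528,900 is £4,700 into a £6,000 phase-out range, leaving 1,300/6,000 of the credit: £360 × 1,300/6,000 = £78.
Education Credit: £528,900 is below the £533,400 cutoff, so the full £1,875 applies.
Total: £9,180 + £3,378 + £78 + £1,875 = £14,511.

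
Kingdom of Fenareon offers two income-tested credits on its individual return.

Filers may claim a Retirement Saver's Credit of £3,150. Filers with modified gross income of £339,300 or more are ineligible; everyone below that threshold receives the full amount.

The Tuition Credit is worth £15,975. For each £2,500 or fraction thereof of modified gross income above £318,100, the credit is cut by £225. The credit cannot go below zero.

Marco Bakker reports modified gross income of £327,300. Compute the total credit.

Retirement Saver's Credit: £327,300 is below the £339,300 cutoff, so the full £3,150 applies.
Tuition Credit: income exceeds £318,100 by £9,200, which is 4 full-or-partial £2,500 increments; reduction = 4 × £225 = £900, leaving £15,075.
Total: £3,150 + £15,075 = £18,225.

£18,225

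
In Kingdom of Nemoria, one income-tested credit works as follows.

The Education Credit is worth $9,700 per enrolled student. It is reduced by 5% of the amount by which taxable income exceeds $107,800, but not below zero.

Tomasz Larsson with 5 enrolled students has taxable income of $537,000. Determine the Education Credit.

Education Credit: base = 5 × $9,700 = $48,500. 5% of the $429,200 excess over $107,800 is $21,460; credit = $48,500 − $21,460 = $27,040.

$27,040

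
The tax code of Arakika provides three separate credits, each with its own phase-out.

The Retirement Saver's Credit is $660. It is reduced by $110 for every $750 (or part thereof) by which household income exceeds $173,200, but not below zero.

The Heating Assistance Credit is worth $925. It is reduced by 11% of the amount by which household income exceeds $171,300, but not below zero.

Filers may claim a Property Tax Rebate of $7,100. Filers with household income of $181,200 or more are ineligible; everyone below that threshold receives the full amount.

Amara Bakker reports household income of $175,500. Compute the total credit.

$7,783

Retirement Saver's Credit: income exceeds $173,200 by $2,300, which is 4 full-or-partial $750 increments; reduction = 4 × $110 = $440, leaving $220.
Heating Assistance Credit: 11% of the $4,200 excess over $171,300 is $462; credit = $925 − $462 = $463.
Property Tax Rebate: $175,500 is below the $181,200 cutoff, so the full $7,100 applies.
Total: $220 + $463 + $7,100 = $7,783.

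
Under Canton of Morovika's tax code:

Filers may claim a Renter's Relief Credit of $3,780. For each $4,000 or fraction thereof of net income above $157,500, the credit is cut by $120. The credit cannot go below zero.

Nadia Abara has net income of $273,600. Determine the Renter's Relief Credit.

Renter's Relief Credit: income exceeds $157,500 by $116,100, which is 30 full-or-partial $4,000 increments; reduction = 30 × $120 = $3,600, leaving $180.

$180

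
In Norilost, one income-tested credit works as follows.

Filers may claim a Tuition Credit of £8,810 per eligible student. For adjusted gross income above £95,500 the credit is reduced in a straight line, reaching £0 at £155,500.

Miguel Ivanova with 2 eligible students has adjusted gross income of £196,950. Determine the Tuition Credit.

£0

Tuition Credit: base = 2 × £8,810 = £17,620. £196,950 is at or above £155,500, so the credit is £0.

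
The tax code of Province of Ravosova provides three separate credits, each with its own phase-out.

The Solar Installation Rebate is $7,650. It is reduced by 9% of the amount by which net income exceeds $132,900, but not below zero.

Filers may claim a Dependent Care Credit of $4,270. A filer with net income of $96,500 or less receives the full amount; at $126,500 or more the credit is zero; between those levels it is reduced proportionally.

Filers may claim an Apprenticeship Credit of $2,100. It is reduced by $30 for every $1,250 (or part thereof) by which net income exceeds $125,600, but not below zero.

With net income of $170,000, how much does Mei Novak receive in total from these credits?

Solar Installation Rebate: 9% of the $37,100 excess over $132,900 is $3,339; credit = $7,650 − $3,339 = $4,311.
Dependent Care Credit: $170,000 is at or above $126,500, so the credit is $0.
Apprenticeship Credit: income exceeds $125,600 by $44,400, which is 36 full-or-partial $1,250 increments; reduction = 36 × $30 = $1,080, leaving $1,020.
Total: $4,311 + $0 + $1,020 = $5,331.

$5,331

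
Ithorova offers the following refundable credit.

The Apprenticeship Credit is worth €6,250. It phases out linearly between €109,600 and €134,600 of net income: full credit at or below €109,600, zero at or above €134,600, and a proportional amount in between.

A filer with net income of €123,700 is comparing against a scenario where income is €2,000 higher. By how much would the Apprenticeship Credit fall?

€500

At €123,700 — €123,700 is €14,100 into a €25,000 phase-out range, leaving 10,900/25,000 of the credit: €6,250 × 10,900/25,000 = €2,725.
At €125,700 — €125,700 is €16,100 into a €25,000 phase-out range, leaving 8,900/25,000 of the credit: €6,250 × 8,900/25,000 = €2,225.
Lost: €2,725 − €2,225 = €500.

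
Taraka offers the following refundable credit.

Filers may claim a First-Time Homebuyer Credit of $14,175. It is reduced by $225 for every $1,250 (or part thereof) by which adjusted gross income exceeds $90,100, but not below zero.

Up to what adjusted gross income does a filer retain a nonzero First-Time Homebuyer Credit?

$167,600

After 62 increments the reduction is 62 × $225 = $13,950, leaving $225; one more increment wipes it out. Increment 62 ends at excess 62 × $1,250 = $77,500, so the highest qualifying income is $90,100 + $77,500 = $167,600.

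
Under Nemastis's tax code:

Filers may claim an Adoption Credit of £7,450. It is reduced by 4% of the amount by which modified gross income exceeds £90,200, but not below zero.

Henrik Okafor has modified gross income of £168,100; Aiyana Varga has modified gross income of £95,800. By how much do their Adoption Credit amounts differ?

Henrik (£168,100): Adoption Credit: 4% of the £77,900 excess over £90,200 is £3,116; credit = £7,450 − £3,116 = £4,334.
Aiyana (£95,800): Adoption Credit: 4% of the £5,600 excess over £90,200 is £224; credit = £7,450 − £224 = £7,226.
Difference: |£4,334 − £7,226| = £2,892.

£2,892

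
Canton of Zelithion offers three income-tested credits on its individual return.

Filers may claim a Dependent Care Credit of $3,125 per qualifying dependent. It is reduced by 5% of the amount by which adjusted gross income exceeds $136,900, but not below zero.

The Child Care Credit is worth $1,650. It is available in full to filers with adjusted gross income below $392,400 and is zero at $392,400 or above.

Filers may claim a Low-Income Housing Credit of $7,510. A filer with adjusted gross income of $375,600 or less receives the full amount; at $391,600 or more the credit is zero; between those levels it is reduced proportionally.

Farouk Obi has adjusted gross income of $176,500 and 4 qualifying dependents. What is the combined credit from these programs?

Dependent Care Credit: base = 4 × $3,125 = $12,500. 5% of the $39,600 excess over $136,900 is $1,980; credit = $12,500 − $1,980 = $10,520.
Child Care Credit: $176,500 is below the $392,400 cutoff, so the full $1,650 applies.
Low-Income Housing Credit: $176,500 is at or below the $375,600 threshold, so the full $7,510 applies.
Total: $10,520 + $1,650 + $7,510 = $19,680.

$19,680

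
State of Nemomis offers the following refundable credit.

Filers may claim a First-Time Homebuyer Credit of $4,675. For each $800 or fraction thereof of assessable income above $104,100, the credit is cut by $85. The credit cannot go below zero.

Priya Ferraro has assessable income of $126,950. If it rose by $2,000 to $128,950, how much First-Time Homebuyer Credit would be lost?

$255

At $126,950 — income exceeds $104,100 by $22,850, which is 29 full-or-partial $800 increments; reduction = 29 × $85 = $2,465, leaving $2,210.
At $128,950 — income exceeds $104,100 by $24,850, which is 32 full-or-partial $800 increments; reduction = 32 × $85 = $2,720, leaving $1,955.
Lost: $2,210 − $1,955 = $255.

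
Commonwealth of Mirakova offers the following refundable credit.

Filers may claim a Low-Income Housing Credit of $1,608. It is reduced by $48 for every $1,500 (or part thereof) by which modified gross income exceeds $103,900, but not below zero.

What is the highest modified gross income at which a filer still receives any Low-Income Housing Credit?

$153,400

After 33 increments the reduction is 33 × $48 = $1,584, leaving $24; one more increment wipes it out. Increment 33 ends at excess 33 × $1,500 = $49,500, so the highest qualifying income is $103,900 + $49,500 = $153,400.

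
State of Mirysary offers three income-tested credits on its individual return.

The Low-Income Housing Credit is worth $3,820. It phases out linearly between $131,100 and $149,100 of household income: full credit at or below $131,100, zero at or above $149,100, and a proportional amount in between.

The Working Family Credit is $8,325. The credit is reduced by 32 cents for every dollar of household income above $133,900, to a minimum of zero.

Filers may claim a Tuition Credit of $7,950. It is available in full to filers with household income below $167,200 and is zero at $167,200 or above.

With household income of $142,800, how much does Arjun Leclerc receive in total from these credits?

$14,764

Low-Income Housing Credit: $142,800 is $11,700 into a $18,000 phase-out range, leaving 6,300/18,000 of the credit: $3,820 × 6,300/18,000 = $1,337.
Working Family Credit: 32% of the $8,900 excess over $133,900 is $2,848; credit = $8,325 − $2,848 = $5,477.
Tuition Credit: $142,800 is below the $167,200 cutoff, so the full $7,950 applies.
Total: $1,337 + $5,477 + $7,950 = $14,764.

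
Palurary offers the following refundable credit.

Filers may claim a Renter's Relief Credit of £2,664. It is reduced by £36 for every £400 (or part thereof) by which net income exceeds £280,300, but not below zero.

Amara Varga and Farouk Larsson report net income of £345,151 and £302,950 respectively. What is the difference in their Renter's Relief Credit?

£612

Amara (£345,151): Renter's Relief Credit: income exceeds £280,300 by £64,851 → 163 increments × £36 = £5,868 ≥ base, so the credit is £0.
Farouk (£302,950): Renter's Relief Credit: income exceeds £280,300 by £22,650, which is 57 full-or-partial £400 increments; reduction = 57 × £36 = £2,052, leaving £612.
Difference: |£0 − £612| = £612.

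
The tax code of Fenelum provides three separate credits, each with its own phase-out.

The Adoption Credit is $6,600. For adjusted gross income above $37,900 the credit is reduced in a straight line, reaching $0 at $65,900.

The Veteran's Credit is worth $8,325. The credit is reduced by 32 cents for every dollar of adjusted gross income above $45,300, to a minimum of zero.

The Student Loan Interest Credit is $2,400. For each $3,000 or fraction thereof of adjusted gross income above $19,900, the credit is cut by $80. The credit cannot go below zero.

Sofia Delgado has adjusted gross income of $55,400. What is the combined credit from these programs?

Adoption Credit: $55,400 is $17,500 into a $28,000 phase-out range, leaving 10,500/28,000 of the credit: $6,600 × 10,500/28,000 = $2,475.
Veteran's Credit: 32% of the $10,100 excess over $45,300 is $3,232; credit = $8,325 − $3,232 = $5,093.
Student Loan Interest Credit: income exceeds $19,900 by $35,500, which is 12 full-or-partial $3,000 increments; reduction = 12 × $80 = $960, leaving $1,440.
Total: $2,475 + $5,093 + $1,440 = $9,008.

$9,008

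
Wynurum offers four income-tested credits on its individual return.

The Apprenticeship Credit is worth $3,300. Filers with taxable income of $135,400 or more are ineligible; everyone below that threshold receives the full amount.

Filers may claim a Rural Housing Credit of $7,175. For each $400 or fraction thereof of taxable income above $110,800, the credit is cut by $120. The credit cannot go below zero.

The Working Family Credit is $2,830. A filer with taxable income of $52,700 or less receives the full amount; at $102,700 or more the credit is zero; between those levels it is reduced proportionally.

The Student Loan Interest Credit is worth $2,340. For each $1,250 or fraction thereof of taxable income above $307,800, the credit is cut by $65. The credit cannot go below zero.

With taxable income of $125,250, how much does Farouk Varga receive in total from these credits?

$8,375

Apprenticeship Credit: $125,250 is below the $135,400 cutoff, so the full $3,300 applies.
Rural Housing Credit: income exceeds $110,800 by $14,450, which is 37 full-or-partial $400 increments; reduction = 37 × $120 = $4,440, leaving $2,735.
Working Family Credit: $125,250 is at or above $102,700, so the credit is $0.
Student Loan Interest Credit: $125,250 is at or below the $307,800 threshold, so the full $2,340 applies.
Total: $3,300 + $2,735 + $0 + $2,340 = $8,375.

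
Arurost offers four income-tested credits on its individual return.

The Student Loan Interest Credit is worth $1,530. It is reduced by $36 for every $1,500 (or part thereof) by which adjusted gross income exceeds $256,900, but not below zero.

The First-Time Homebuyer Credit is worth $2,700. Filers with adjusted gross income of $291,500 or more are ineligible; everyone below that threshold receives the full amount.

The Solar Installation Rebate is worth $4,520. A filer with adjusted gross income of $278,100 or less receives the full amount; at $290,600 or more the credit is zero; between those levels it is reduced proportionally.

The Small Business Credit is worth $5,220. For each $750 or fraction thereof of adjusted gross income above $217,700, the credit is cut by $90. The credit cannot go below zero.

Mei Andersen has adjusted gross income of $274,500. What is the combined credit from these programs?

Student Loan Interest Credit: income exceeds $256,900 by $17,600, which is 12 full-or-partial $1,500 increments; reduction = 12 × $36 = $432, leaving $1,098.
First-Time Homebuyer Credit: $274,500 is below the $291,500 cutoff, so the full $2,700 applies.
Solar Installation Rebate: $274,500 is at or below the $278,100 threshold, so the full $4,520 applies.
Small Business Credit: income exceeds $217,700 by $56,800 → 76 increments × $90 = $6,840 ≥ base, so the credit is $0.
Total: $1,098 + $2,700 + $4,520 + $0 = $8,318.

$8,318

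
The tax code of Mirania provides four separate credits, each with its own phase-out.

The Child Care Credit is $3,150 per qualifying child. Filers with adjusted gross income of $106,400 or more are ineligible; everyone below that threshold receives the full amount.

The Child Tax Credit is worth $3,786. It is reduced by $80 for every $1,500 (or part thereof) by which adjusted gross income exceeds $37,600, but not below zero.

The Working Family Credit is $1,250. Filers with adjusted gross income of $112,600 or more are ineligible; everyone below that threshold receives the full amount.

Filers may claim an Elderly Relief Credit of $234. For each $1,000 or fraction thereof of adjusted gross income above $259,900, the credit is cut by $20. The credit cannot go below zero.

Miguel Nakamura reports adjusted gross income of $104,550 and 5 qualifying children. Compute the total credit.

$17,420

Child Care Credit: base = 5 × $3,150 = $15,750. $104,550 is below the $106,400 cutoff, so the full $15,750 applies.
Child Tax Credit: income exceeds $37,600 by $66,950, which is 45 full-or-partial $1,500 increments; reduction = 45 × $80 = $3,600, leaving $186.
Working Family Credit: $104,550 is below the $112,600 cutoff, so the full $1,250 applies.
Elderly Relief Credit: $104,550 is at or below the $259,900 threshold, so the full $234 applies.
Total: $15,750 + $186 + $1,250 + $234 = $17,420.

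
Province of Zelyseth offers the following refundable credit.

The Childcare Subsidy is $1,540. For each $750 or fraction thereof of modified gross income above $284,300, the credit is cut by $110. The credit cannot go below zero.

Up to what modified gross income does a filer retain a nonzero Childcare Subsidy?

$294,050

After 13 increments the reduction is 13 × $110 = $1,430, leaving $110; one more increment wipes it out. Increment 13 ends at excess 13 × $750 = $9,750, so the highest qualifying income is $284,300 + $9,750 = $294,050.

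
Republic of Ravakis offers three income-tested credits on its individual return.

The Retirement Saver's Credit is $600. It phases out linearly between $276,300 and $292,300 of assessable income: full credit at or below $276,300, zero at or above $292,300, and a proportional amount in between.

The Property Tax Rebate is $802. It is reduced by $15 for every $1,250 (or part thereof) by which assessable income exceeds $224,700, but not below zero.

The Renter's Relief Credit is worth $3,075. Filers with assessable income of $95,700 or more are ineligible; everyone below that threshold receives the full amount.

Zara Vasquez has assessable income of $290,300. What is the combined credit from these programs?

$82

Retirement Saver's Credit: $290,300 is $14,000 into a $16,000 phase-out range, leaving 2,000/16,000 of the credit: $600 × 2,000/16,000 = $75.
Property Tax Rebate: income exceeds $224,700 by $65,600, which is 53 full-or-partial $1,250 increments; reduction = 53 × $15 = $795, leaving $7.
Renter's Relief Credit: $290,300 meets or exceeds the $95,700 cutoff, so the credit is $0.
Total: $75 + $7 + $0 = $82.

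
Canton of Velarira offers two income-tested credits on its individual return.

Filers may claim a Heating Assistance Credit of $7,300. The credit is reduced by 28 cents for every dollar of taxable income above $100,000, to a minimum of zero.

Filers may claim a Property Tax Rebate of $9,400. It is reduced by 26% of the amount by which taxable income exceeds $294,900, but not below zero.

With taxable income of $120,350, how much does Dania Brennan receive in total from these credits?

$11,002

Heating Assistance Credit: 28% of the $20,350 excess over $100,000 is $5,698; credit = $7,300 − $5,698 = $1,602.
Property Tax Rebate: $120,350 is at or below the $294,900 threshold, so the full $9,400 applies.
Total: $1,602 + $9,400 = $11,002.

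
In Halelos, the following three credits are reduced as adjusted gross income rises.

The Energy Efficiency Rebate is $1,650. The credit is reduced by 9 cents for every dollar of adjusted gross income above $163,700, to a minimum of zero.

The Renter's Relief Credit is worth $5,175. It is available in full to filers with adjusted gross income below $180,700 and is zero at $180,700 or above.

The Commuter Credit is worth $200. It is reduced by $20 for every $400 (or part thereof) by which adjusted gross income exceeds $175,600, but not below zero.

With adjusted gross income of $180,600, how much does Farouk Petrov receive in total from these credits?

$5,304

Energy Efficiency Rebate: 9% of the $16,900 excess over $163,700 is $1,521; credit = $1,650 − $1,521 = $129.
Renter's Relief Credit: $180,600 is below the $180,700 cutoff, so the full $5,175 applies.
Commuter Credit: income exceeds $175,600 by $5,000 → 13 increments × $20 = $260 ≥ base, so the credit is $0.
Total: $129 + $5,175 + $0 = $5,304.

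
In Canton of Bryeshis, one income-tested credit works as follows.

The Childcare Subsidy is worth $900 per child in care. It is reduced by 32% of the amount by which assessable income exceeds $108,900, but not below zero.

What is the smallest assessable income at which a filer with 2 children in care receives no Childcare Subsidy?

$114,525

Full credit = 2 × $900 = $1,800.
The credit falls by 32% of each dollar above $108,900, so it reaches zero when the excess is $1,800 / 32% = $5,625: income = $108,900 + $5,625 = $114,525.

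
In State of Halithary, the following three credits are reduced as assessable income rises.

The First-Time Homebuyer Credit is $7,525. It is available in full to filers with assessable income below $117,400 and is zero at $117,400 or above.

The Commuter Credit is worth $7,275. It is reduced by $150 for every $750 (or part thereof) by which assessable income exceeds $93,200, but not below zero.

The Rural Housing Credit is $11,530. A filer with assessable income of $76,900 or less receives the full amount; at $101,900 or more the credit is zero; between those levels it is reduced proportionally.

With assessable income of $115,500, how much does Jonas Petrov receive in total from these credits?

$10,300

First-Time Homebuyer Credit: $115,500 is below the $117,400 cutoff, so the full $7,525 applies.
Commuter Credit: income exceeds $93,200 by $22,300, which is 30 full-or-partial $750 increments; reduction = 30 × $150 = $4,500, leaving $2,775.
Rural Housing Credit: $115,500 is at or above $101,900, so the credit is $0.
Total: $7,525 + $2,775 + $0 = $10,300.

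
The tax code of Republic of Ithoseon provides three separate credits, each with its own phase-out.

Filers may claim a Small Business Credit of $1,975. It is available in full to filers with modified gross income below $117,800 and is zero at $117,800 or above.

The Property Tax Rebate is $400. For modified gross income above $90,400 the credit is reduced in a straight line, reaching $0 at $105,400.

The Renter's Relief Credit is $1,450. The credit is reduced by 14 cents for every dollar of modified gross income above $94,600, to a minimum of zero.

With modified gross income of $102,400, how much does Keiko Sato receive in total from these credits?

Small Business Credit: $102,400 is below the $117,800 cutoff, so the full $1,975 applies.
Property Tax Rebate: $102,400 is $12,000 into a $15,000 phase-out range, leaving 3,000/15,000 of the credit: $400 × 3,000/15,000 = $80.
Renter's Relief Credit: 14% of the $7,800 excess over $94,600 is $1,092; credit = $1,450 − $1,092 = $358.
Total: $1,975 + $80 + $358 = $2,413.

$2,413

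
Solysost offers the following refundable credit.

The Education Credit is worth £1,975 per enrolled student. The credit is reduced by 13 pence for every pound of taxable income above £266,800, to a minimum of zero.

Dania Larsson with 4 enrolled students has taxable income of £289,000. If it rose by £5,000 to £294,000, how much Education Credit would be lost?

£650

At £289,000 — base = 4 × £1,975 = £7,900. 13% of the £22,200 excess over £266,800 is £2,886; credit = £7,900 − £2,886 = £5,014.
At £294,000 — base = 4 × £1,975 = £7,900. 13% of the £27,200 excess over £266,800 is £3,536; credit = £7,900 − £3,536 = £4,364.
Lost: £5,014 − £4,364 = £650.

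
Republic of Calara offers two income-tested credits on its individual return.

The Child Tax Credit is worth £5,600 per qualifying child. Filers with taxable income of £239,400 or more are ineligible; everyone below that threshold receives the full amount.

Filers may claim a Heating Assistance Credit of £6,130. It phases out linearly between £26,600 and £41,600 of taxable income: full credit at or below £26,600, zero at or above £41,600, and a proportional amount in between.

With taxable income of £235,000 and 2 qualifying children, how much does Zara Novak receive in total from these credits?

£11,200

Child Tax Credit: base = 2 × £5,600 = £11,200. £235,000 is below the £239,400 cutoff, so the full £11,200 applies.
Heating Assistance Credit: £235,000 is at or above £41,600, so the credit is £0.
Total: £11,200 + £0 = £11,200.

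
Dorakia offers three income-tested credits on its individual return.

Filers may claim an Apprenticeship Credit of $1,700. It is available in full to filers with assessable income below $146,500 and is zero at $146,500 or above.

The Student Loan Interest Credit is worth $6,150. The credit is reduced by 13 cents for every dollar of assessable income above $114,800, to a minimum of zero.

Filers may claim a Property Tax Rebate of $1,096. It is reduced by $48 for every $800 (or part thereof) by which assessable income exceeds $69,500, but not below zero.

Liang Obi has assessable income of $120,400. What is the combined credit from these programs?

$7,122

Apprenticeship Credit: $120,400 is below the $146,500 cutoff, so the full $1,700 applies.
Student Loan Interest Credit: 13% of the $5,600 excess over $114,800 is $728; credit = $6,150 − $728 = $5,422.
Property Tax Rebate: income exceeds $69,500 by $50,900 → 64 increments × $48 = $3,072 ≥ base, so the credit is $0.
Total: $1,700 + $5,422 + $0 = $7,122.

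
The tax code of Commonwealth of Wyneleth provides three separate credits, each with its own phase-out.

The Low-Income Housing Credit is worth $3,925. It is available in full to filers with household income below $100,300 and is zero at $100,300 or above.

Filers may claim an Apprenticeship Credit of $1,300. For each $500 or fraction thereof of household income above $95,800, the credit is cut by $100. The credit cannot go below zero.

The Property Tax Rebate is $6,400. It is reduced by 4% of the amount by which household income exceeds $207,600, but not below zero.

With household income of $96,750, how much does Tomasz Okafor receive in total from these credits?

$11,425

Low-Income Housing Credit: $96,750 is below the $100,300 cutoff, so the full $3,925 applies.
Apprenticeship Credit: income exceeds $95,800 by $950, which is 2 full-or-partial $500 increments; reduction = 2 × $100 = $200, leaving $1,100.
Property Tax Rebate: $96,750 is at or below the $207,600 threshold, so the full $6,400 applies.
Total: $3,925 + $1,100 + $6,400 = $11,425.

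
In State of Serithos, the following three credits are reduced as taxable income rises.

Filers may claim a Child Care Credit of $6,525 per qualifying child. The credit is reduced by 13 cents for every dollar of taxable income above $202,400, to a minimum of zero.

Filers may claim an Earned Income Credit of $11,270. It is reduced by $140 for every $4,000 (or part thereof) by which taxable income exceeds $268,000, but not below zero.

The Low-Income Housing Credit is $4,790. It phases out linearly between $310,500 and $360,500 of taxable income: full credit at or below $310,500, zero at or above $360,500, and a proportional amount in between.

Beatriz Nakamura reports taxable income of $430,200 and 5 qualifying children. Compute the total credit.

$8,541

Child Care Credit: base = 5 × $6,525 = $32,625. 13% of the $227,800 excess over $202,400 is $29,614; credit = $32,625 − $29,614 = $3,011.
Earned Income Credit: income exceeds $268,000 by $162,200, which is 41 full-or-partial $4,000 increments; reduction = 41 × $140 = $5,740, leaving $5,530.
Low-Income Housing Credit: $430,200 is at or above $360,500, so the credit is $0.
Total: $3,011 + $5,530 + $0 = $8,541.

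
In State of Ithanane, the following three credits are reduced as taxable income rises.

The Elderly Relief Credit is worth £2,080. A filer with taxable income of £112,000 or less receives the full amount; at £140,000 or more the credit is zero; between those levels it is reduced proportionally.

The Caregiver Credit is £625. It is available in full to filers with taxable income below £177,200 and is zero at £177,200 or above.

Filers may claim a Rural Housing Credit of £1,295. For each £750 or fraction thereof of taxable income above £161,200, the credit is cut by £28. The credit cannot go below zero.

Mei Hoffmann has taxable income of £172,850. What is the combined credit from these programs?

Elderly Relief Credit: £172,850 is at or above £140,000, so the credit is £0.
Caregiver Credit: £172,850 is below the £177,200 cutoff, so the full £625 applies.
Rural Housing Credit: income exceeds £161,200 by £11,650, which is 16 full-or-partial £750 increments; reduction = 16 × £28 = £448, leaving £847.
Total: £0 + £625 + £847 = £1,472.

£1,472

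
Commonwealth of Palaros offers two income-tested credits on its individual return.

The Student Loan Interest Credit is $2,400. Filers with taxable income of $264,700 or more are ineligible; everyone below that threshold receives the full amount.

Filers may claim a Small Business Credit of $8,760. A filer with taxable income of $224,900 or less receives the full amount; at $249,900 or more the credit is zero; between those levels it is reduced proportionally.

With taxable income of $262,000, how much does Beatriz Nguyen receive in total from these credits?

$2,400

Student Loan Interest Credit: $262,000 is below the $264,700 cutoff, so the full $2,400 applies.
Small Business Credit: $262,000 is at or above $249,900, so the credit is $0.
Total: $2,400 + $0 = $2,400.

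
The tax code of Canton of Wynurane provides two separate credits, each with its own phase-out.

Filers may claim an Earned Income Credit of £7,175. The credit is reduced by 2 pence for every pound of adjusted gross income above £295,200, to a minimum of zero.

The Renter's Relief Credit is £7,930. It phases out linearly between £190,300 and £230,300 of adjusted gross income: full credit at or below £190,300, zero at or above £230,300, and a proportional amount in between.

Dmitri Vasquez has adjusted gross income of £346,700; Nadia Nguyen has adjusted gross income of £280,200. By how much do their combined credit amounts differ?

Dmitri (£346,700): Earned Income Credit: 2% of the £51,500 excess over £295,200 is £1,030; credit = £7,175 − £1,030 = £6,145. Renter's Relief Credit: £346,700 is at or above £230,300, so the credit is £0. total £6,145 + £0 = £6,145
Nadia (£280,200): Earned Income Credit: £280,200 is at or below the £295,200 threshold, so the full £7,175 applies. Renter's Relief Credit: £280,200 is at or above £230,300, so the credit is £0. total £7,175 + £0 = £7,175
Difference: |£6,145 − £7,175| = £1,030.

£1,030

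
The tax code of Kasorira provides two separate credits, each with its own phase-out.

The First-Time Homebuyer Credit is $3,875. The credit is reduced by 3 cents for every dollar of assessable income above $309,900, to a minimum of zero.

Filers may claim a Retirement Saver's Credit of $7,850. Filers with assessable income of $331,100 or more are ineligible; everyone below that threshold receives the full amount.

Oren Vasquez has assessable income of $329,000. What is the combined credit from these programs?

$11,152

First-Time Homebuyer Credit: 3% of the $19,100 excess over $309,900 is $573; credit = $3,875 − $573 = $3,302.
Retirement Saver's Credit: $329,000 is below the $331,100 cutoff, so the full $7,850 applies.
Total: $3,302 + $7,850 = $11,152.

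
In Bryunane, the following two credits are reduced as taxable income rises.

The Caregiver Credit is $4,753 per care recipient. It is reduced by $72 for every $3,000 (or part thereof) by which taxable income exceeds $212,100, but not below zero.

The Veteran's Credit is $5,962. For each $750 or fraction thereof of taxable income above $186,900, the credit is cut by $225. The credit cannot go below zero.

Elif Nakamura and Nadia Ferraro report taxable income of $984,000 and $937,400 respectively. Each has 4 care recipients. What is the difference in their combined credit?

Elif ($984,000): Caregiver Credit: base = 4 × $4,753 = $19,012. income exceeds $212,100 by $771,900, which is 258 full-or-partial $3,000 increments; reduction = 258 × $72 = $18,576, leaving $436. Veteran's Credit: income exceeds $186,900 by $797,100 → 1063 increments × $225 = $239,175 ≥ base, so the credit is $0. total $436 + $0 = $436
Nadia ($937,400): Caregiver Credit: base = 4 × $4,753 = $19,012. income exceeds $212,100 by $725,300, which is 242 full-or-partial $3,000 increments; reduction = 242 × $72 = $17,424, leaving $1,588. Veteran's Credit: income exceeds $186,900 by $750,500 → 1001 increments × $225 = $225,225 ≥ base, so the credit is $0. total $1,588 + $0 = $1,588
Difference: |$436 − $1,588| = $1,152.

$1,152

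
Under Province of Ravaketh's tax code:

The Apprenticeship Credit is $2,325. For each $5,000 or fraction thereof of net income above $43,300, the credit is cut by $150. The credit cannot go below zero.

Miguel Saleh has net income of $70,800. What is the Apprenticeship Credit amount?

Apprenticeship Credit: income exceeds $43,300 by $27,500, which is 6 full-or-partial $5,000 increments; reduction = 6 × $150 = $900, leaving $1,425.

$1,425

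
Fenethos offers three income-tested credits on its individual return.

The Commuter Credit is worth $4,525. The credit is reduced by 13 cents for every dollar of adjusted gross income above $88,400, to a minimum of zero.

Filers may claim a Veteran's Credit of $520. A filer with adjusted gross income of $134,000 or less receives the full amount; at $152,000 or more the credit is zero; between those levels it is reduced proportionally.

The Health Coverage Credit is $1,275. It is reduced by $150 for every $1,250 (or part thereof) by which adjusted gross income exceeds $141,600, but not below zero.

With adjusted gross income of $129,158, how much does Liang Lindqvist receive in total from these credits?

$1,795

Commuter Credit: 13% of the $40,758 excess over $88,400 is $5,298.54 ≥ base, so the credit is $0.
Veteran's Credit: $129,158 is at or below the $134,000 threshold, so the full $520 applies.
Health Coverage Credit: $129,158 is at or below the $141,600 threshold, so the full $1,275 applies.
Total: $0 + $520 + $1,275 = $1,795.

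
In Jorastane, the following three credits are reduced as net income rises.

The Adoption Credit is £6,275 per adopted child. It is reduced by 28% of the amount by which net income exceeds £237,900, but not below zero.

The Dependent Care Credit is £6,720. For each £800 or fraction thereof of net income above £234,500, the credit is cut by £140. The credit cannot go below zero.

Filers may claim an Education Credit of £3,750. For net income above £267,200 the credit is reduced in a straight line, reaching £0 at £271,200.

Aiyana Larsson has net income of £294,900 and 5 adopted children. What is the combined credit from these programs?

Adoption Credit: base = 5 × £6,275 = £31,375. 28% of the £57,000 excess over £237,900 is £15,960; credit = £31,375 − £15,960 = £15,415.
Dependent Care Credit: income exceeds £234,500 by £60,400 → 76 increments × £140 = £10,640 ≥ base, so the credit is £0.
Education Credit: £294,900 is at or above £271,200, so the credit is £0.
Total: £15,415 + £0 + £0 = £15,415.

£15,415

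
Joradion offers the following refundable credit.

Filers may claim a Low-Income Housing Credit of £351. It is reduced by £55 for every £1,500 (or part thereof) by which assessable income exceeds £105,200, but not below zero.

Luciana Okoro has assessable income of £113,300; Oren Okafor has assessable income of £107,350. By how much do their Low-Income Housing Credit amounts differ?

Luciana (£113,300): Low-Income Housing Credit: income exceeds £105,200 by £8,100, which is 6 full-or-partial £1,500 increments; reduction = 6 × £55 = £330, leaving £21.
Oren (£107,350): Low-Income Housing Credit: income exceeds £105,200 by £2,150, which is 2 full-or-partial £1,500 increments; reduction = 2 × £55 = £110, leaving £241.
Difference: |£21 − £241| = £220.

£220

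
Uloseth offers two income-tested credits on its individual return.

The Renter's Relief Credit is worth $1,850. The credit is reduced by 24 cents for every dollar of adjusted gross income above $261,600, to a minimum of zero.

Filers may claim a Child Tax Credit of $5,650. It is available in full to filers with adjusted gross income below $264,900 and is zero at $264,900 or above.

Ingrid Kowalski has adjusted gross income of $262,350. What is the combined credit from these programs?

Renter's Relief Credit: 24% of the $750 excess over $261,600 is $180; credit = $1,850 − $180 = $1,670.
Child Tax Credit: $262,350 is below the $264,900 cutoff, so the full $5,650 applies.
Total: $1,670 + $5,650 = $7,320.

$7,320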